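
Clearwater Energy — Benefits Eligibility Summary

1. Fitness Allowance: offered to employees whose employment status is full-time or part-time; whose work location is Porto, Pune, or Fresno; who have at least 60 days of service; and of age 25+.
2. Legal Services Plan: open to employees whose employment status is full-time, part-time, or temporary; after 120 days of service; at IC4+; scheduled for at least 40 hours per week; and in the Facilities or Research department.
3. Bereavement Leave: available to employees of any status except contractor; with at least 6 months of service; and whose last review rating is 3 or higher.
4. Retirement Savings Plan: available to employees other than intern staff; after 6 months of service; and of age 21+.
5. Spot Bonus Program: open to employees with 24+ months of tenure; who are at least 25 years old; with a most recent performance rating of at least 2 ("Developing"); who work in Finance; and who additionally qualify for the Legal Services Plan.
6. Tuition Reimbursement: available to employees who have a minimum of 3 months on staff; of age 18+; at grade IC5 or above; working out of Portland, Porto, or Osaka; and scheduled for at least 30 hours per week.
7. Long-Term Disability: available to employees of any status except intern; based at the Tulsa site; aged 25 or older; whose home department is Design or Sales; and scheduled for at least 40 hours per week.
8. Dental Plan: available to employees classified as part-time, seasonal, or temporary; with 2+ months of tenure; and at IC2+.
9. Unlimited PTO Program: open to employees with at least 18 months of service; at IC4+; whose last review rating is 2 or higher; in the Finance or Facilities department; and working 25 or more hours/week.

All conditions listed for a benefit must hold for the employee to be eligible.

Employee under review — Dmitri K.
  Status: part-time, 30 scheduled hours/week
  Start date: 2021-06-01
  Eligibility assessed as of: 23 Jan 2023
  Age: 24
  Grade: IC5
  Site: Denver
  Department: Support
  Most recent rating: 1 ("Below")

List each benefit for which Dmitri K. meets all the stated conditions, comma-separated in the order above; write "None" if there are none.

Retirement Savings Plan, Dental Plan

Service from 2021-06-01 to 23 Jan 2023: 601 days.
Fitness Allowance — status part-time ✓; site Denver ✗ (not Porto, Pune, or Fresno) → not eligible.
Legal Services Plan — status part-time ✓; service 601 days ≥ 120 days ✓; grade IC5 ≥ IC4 ✓; 30 hrs/wk < 40 ✗ → not eligible.
Bereavement Leave — status part-time ✓ (not excluded); service 601 days ≥ 6 months (≈180 days) ✓; rating 1 < 3 ✗ → not eligible.
Retirement Savings Plan — status part-time ✓ (not excluded); service 601 days ≥ 6 months (≈180 days) ✓; age 24 ≥ 21 ✓ → eligible.
Spot Bonus Program — service 601 days < 24 months (≈720 days) ✗ → not eligible.
Tuition Reimbursement — service 601 days ≥ 3 months (≈90 days) ✓; age 24 ≥ 18 ✓; grade IC5 ≥ IC5 ✓; site Denver ✗ (not Portland, Porto, or Osaka) → not eligible.
Long-Term Disability — status part-time ✓ (not excluded); site Denver ✗ (not Tulsa) → not eligible.
Dental Plan — status part-time ✓; service 601 days ≥ 2 months (≈60 days) ✓; grade IC5 ≥ IC2 ✓ → eligible.
Unlimited PTO Program — service 601 days ≥ 18 months (≈540 days) ✓; grade IC5 ≥ IC4 ✓; rating 1 < 2 ✗ → not eligible.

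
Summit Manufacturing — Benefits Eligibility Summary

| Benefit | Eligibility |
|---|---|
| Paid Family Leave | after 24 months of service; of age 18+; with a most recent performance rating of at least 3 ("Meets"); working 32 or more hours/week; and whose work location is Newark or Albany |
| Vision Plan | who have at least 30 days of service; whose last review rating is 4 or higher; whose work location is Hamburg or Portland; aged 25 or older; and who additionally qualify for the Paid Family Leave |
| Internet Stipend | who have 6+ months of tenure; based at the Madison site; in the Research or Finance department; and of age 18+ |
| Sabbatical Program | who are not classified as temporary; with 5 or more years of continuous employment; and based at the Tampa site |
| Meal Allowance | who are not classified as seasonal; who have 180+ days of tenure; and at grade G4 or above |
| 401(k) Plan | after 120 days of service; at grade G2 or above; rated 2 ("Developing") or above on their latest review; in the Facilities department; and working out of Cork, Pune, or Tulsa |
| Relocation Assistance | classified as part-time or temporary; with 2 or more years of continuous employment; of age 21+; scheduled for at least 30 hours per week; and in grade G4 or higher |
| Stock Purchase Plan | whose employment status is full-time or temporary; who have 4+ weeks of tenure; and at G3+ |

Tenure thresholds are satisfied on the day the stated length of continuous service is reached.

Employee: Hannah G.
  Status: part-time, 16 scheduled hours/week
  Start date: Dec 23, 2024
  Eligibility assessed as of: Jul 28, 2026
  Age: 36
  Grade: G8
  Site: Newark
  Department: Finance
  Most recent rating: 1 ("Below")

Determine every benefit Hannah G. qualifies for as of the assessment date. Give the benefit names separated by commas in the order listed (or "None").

Meal Allowance

Service from Dec 23, 2024 to Jul 28, 2026: 582 days.
Paid Family Leave — service 582 days < 24 months (≈720 days) ✗ → not eligible.
Vision Plan — service 582 days ≥ 30 days ✓; rating 1 < 4 ✗ → not eligible.
Internet Stipend — service 582 days ≥ 6 months (≈180 days) ✓; site Newark ✗ (not Madison) → not eligible.
Sabbatical Program — status part-time ✓ (not excluded); service 582 days < 5 years (≈1825 days) ✗ → not eligible.
Meal Allowance — status part-time ✓ (not excluded); service 582 days ≥ 180 days ✓; grade G8 ≥ G4 ✓ → eligible.
401(k) Plan — service 582 days ≥ 120 days ✓; grade G8 ≥ G2 ✓; rating 1 < 2 ✗ → not eligible.
Relocation Assistance — status part-time ✓; service 582 days < 2 years (≈730 days) ✗ → not eligible.
Stock Purchase Plan — status part-time ✗ (requires full-time or temporary) → not eligible.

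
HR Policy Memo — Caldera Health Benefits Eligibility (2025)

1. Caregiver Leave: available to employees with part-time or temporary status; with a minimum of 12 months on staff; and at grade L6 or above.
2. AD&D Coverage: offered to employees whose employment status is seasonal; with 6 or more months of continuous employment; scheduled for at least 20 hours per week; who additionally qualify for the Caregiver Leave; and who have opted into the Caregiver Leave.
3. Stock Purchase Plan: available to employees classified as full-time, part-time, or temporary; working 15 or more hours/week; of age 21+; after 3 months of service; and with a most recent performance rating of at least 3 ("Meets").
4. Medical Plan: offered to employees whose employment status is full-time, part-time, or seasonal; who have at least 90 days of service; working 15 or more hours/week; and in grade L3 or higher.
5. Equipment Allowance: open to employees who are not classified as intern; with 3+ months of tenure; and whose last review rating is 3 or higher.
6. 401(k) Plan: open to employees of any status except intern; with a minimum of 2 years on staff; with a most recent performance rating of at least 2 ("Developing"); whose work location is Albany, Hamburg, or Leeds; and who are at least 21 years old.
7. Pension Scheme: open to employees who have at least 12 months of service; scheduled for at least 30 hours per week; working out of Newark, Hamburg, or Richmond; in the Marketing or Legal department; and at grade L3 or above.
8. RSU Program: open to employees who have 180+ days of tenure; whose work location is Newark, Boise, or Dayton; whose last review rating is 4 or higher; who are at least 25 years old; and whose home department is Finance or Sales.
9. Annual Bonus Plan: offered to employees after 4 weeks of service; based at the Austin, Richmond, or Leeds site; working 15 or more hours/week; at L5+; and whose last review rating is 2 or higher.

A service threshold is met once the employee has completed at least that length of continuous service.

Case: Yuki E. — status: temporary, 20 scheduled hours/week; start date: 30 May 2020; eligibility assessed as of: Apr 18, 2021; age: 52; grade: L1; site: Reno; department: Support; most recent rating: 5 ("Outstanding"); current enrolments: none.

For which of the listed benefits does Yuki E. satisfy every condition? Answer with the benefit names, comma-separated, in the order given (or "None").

Stock Purchase Plan, Equipment Allowance

Service from 30 May 2020 to Apr 18, 2021: 323 days.
Caregiver Leave — status temporary ✓; service 323 days < 12 months (≈360 days) ✗ → not eligible.
AD&D Coverage — status temporary ✗ (requires seasonal) → not eligible.
Stock Purchase Plan — status temporary ✓; 20 hrs/wk ≥ 15 ✓; age 52 ≥ 21 ✓; service 323 days ≥ 3 months (≈90 days) ✓; rating 5 ≥ 3 ✓ → eligible.
Medical Plan — status temporary ✗ (requires full-time, part-time, or seasonal) → not eligible.
Equipment Allowance — status temporary ✓ (not excluded); service 323 days ≥ 3 months (≈90 days) ✓; rating 5 ≥ 3 ✓ → eligible.
401(k) Plan — status temporary ✓ (not excluded); service 323 days < 2 years (≈730 days) ✗ → not eligible.
Pension Scheme — service 323 days < 12 months (≈360 days) ✗ → not eligible.
RSU Program — service 323 days ≥ 180 days ✓; site Reno ✗ (not Newark, Boise, or Dayton) → not eligible.
Annual Bonus Plan — service 323 days ≥ 4 weeks (≈28 days) ✓; site Reno ✗ (not Austin, Richmond, or Leeds) → not eligible.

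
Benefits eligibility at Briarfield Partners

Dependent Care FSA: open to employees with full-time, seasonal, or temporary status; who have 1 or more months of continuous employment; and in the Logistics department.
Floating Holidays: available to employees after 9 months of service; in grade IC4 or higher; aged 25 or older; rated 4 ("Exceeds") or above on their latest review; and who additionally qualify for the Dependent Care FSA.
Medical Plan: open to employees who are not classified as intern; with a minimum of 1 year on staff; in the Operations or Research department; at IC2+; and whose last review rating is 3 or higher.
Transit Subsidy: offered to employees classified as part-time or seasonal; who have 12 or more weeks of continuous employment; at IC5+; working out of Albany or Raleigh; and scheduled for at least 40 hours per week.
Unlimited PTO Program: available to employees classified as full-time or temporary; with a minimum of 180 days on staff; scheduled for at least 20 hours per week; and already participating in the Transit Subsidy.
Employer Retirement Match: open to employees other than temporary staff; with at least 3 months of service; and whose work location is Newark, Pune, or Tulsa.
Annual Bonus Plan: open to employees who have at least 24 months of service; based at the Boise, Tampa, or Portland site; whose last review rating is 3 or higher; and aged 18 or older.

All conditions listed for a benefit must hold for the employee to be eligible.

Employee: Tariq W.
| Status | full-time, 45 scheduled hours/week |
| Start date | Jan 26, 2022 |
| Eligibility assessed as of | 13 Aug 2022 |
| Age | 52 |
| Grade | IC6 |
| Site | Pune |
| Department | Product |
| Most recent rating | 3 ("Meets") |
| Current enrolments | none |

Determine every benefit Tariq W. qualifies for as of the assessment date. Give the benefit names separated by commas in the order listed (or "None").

Employer Retirement Match

Service from Jan 26, 2022 to 13 Aug 2022: 199 days.
Dependent Care FSA — status full-time ✓; service 199 days ≥ 1 month (≈30 days) ✓; dept Product ✗ → not eligible.
Floating Holidays — service 199 days < 9 months (≈270 days) ✗ → not eligible.
Medical Plan — status full-time ✓ (not excluded); service 199 days < 1 year (≈365 days) ✗ → not eligible.
Transit Subsidy — status full-time ✗ (requires part-time or seasonal) → not eligible.
Unlimited PTO Program — status full-time ✓; service 199 days ≥ 180 days ✓; 45 hrs/wk ≥ 20 ✓; not enrolled in Transit Subsidy ✗ → not eligible.
Employer Retirement Match — status full-time ✓ (not excluded); service 199 days ≥ 3 months (≈90 days) ✓; site Pune ✓ → eligible.
Annual Bonus Plan — service 199 days < 24 months (≈720 days) ✗ → not eligible.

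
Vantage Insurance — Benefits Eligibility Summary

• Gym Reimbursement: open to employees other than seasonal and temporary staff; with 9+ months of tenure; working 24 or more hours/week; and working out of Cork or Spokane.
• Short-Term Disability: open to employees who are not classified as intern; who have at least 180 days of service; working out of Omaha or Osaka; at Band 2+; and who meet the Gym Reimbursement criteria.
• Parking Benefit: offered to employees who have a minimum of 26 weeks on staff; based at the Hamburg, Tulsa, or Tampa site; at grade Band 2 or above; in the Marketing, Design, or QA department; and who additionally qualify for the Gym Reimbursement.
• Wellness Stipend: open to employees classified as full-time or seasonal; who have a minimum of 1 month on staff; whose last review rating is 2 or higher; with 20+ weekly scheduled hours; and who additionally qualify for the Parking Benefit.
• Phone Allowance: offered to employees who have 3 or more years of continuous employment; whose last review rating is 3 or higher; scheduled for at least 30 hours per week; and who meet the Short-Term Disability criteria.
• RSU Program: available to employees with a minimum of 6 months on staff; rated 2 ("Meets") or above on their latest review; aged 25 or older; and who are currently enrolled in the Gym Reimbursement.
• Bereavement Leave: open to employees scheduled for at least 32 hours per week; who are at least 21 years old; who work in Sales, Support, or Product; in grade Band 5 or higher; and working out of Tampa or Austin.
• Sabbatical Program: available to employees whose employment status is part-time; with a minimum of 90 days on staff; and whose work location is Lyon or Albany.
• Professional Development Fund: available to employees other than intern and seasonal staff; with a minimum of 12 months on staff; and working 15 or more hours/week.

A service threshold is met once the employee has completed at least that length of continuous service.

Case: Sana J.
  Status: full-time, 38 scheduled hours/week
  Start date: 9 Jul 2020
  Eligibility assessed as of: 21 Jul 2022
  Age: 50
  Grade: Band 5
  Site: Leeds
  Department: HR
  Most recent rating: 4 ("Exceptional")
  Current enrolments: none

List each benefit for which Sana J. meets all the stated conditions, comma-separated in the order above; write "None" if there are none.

Service from 9 Jul 2020 to 21 Jul 2022: 742 days.
Gym Reimbursement — status full-time ✓ (not excluded); service 742 days ≥ 9 months (≈270 days) ✓; 38 hrs/wk ≥ 24 ✓; site Leeds ✗ (not Cork or Spokane) → not eligible.
Short-Term Disability — status full-time ✓ (not excluded); service 742 days ≥ 180 days ✓; site Leeds ✗ (not Omaha or Osaka) → not eligible.
Parking Benefit — service 742 days ≥ 26 weeks (≈182 days) ✓; site Leeds ✗ (not Hamburg, Tulsa, or Tampa) → not eligible.
Wellness Stipend — status full-time ✓; service 742 days ≥ 1 month (≈30 days) ✓; rating 4 ≥ 2 ✓; 38 hrs/wk ≥ 20 ✓; not eligible for Parking Benefit ✗ → not eligible.
Phone Allowance — service 742 days < 3 years (≈1095 days) ✗ → not eligible.
RSU Program — service 742 days ≥ 6 months (≈180 days) ✓; rating 4 ≥ 2 ✓; age 50 ≥ 25 ✓; not enrolled in Gym Reimbursement ✗ → not eligible.
Bereavement Leave — 38 hrs/wk ≥ 32 ✓; age 50 ≥ 21 ✓; dept HR ✗ → not eligible.
Sabbatical Program — status full-time ✗ (requires part-time) → not eligible.
Professional Development Fund — status full-time ✓ (not excluded); service 742 days ≥ 12 months (≈360 days) ✓; 38 hrs/wk ≥ 15 ✓ → eligible.

Professional Development Fund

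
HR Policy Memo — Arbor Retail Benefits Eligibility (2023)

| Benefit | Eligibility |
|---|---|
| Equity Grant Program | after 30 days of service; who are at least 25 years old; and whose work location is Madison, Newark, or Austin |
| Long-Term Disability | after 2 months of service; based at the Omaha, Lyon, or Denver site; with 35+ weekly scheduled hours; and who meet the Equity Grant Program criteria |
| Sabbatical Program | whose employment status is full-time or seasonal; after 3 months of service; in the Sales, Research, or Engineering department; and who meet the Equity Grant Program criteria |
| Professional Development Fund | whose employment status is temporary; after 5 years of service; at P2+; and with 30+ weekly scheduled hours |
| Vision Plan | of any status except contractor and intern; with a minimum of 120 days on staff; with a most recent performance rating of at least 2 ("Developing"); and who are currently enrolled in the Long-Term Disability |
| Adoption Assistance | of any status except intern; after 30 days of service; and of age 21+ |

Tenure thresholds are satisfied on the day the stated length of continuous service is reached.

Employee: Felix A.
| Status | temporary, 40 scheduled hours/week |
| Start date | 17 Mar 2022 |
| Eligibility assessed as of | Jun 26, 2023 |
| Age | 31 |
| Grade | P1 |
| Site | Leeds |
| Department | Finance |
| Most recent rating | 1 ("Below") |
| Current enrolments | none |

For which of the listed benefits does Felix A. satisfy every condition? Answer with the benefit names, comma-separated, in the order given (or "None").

Adoption Assistance

Service from 17 Mar 2022 to Jun 26, 2023: 466 days.
Equity Grant Program — service 466 days ≥ 30 days ✓; age 31 ≥ 25 ✓; site Leeds ✗ (not Madison, Newark, or Austin) → not eligible.
Long-Term Disability — service 466 days ≥ 2 months (≈60 days) ✓; site Leeds ✗ (not Omaha, Lyon, or Denver) → not eligible.
Sabbatical Program — status temporary ✗ (requires full-time or seasonal) → not eligible.
Professional Development Fund — status temporary ✓; service 466 days < 5 years (≈1825 days) ✗ → not eligible.
Vision Plan — status temporary ✓ (not excluded); service 466 days ≥ 120 days ✓; rating 1 < 2 ✗ → not eligible.
Adoption Assistance — status temporary ✓ (not excluded); service 466 days ≥ 30 days ✓; age 31 ≥ 21 ✓ → eligible.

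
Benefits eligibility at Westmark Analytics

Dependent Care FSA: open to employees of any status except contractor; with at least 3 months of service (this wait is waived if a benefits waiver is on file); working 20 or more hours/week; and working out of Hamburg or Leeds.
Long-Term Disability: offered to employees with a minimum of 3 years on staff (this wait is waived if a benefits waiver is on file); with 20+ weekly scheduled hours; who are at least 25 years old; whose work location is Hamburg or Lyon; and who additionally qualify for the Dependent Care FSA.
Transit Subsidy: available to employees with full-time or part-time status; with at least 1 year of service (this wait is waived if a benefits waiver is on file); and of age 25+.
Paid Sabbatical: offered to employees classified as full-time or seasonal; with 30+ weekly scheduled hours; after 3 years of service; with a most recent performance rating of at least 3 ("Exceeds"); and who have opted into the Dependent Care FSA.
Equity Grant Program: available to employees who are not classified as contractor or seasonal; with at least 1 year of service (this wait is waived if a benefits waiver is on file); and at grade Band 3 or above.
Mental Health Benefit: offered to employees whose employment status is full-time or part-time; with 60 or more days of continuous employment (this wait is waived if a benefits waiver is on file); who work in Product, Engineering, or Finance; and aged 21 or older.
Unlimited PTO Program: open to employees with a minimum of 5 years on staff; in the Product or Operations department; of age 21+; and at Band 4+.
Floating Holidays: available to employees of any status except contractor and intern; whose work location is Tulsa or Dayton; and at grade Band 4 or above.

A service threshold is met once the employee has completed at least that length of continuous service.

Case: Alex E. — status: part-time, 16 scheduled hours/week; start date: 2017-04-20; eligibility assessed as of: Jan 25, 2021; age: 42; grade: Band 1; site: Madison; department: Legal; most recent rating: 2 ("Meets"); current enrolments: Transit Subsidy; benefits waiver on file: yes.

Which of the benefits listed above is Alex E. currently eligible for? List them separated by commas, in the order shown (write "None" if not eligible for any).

Transit Subsidy

Service from 2017-04-20 to Jan 25, 2021: 1376 days.
Dependent Care FSA — status part-time ✓ (not excluded); benefits waiver on file ✓; 16 hrs/wk < 20 ✗ → not eligible.
Long-Term Disability — benefits waiver on file ✓; 16 hrs/wk < 20 ✗ → not eligible.
Transit Subsidy — status part-time ✓; benefits waiver on file ✓; age 42 ≥ 25 ✓ → eligible.
Paid Sabbatical — status part-time ✗ (requires full-time or seasonal) → not eligible.
Equity Grant Program — status part-time ✓ (not excluded); benefits waiver on file ✓; grade Band 1 < Band 3 ✗ → not eligible.
Mental Health Benefit — status part-time ✓; benefits waiver on file ✓; dept Legal ✗ → not eligible.
Unlimited PTO Program — service 1376 days < 5 years (≈1825 days) ✗ → not eligible.
Floating Holidays — status part-time ✓ (not excluded); site Madison ✗ (not Tulsa or Dayton) → not eligible.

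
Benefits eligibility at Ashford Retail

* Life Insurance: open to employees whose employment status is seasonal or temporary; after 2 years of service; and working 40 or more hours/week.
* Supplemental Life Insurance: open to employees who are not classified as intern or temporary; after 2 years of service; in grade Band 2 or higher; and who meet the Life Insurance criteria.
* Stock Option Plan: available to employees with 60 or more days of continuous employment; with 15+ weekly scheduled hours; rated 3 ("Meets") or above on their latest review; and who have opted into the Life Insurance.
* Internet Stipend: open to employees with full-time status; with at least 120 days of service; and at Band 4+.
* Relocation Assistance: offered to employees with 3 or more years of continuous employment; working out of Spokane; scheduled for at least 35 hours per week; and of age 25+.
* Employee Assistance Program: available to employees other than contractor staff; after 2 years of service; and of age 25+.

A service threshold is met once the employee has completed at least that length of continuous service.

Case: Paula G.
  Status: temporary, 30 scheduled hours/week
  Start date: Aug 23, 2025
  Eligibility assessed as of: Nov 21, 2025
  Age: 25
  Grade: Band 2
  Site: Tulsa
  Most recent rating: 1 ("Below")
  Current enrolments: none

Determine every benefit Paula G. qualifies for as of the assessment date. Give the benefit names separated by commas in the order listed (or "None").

Service from Aug 23, 2025 to Nov 21, 2025: 90 days.
Life Insurance — status temporary ✓; service 90 days < 2 years (≈730 days) ✗ → not eligible.
Supplemental Life Insurance — status temporary ✗ (excluded) → not eligible.
Stock Option Plan — service 90 days ≥ 60 days ✓; 30 hrs/wk ≥ 15 ✓; rating 1 < 3 ✗ → not eligible.
Internet Stipend — status temporary ✗ (requires full-time) → not eligible.
Relocation Assistance — service 90 days < 3 years (≈1095 days) ✗ → not eligible.
Employee Assistance Program — status temporary ✓ (not excluded); service 90 days < 2 years (≈730 days) ✗ → not eligible.

None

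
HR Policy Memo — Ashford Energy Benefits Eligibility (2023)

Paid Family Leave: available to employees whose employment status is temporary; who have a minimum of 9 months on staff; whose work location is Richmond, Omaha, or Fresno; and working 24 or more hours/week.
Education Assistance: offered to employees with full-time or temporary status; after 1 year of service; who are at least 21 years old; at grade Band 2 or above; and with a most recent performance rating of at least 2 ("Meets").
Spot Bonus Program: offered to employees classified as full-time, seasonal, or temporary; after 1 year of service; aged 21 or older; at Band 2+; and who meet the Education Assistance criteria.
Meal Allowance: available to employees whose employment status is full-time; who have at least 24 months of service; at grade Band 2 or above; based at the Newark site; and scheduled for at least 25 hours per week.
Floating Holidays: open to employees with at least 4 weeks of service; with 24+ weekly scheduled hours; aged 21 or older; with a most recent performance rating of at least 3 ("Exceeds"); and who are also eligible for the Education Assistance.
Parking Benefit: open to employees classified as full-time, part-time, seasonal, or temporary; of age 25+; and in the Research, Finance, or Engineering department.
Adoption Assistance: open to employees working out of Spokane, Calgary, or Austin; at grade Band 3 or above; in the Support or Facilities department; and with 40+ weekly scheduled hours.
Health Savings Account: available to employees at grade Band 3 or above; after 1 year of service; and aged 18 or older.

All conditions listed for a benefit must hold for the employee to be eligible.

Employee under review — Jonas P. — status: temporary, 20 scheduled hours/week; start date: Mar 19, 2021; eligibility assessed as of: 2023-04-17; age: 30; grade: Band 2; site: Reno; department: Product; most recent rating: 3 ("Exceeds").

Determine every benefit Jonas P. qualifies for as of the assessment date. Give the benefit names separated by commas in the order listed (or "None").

Education Assistance, Spot Bonus Program

Service from Mar 19, 2021 to 2023-04-17: 759 days.
Paid Family Leave — status temporary ✓; service 759 days ≥ 9 months (≈270 days) ✓; site Reno ✗ (not Richmond, Omaha, or Fresno) → not eligible.
Education Assistance — status temporary ✓; service 759 days ≥ 1 year (≈365 days) ✓; age 30 ≥ 21 ✓; grade Band 2 ≥ Band 2 ✓; rating 3 ≥ 2 ✓ → eligible.
Spot Bonus Program — status temporary ✓; service 759 days ≥ 1 year (≈365 days) ✓; age 30 ≥ 21 ✓; grade Band 2 ≥ Band 2 ✓; eligible for Education Assistance ✓ → eligible.
Meal Allowance — status temporary ✗ (requires full-time) → not eligible.
Floating Holidays — service 759 days ≥ 4 weeks (≈28 days) ✓; 20 hrs/wk < 24 ✗ → not eligible.
Parking Benefit — status temporary ✓; age 30 ≥ 25 ✓; dept Product ✗ → not eligible.
Adoption Assistance — site Reno ✗ (not Spokane, Calgary, or Austin) → not eligible.
Health Savings Account — grade Band 2 < Band 3 ✗ → not eligible.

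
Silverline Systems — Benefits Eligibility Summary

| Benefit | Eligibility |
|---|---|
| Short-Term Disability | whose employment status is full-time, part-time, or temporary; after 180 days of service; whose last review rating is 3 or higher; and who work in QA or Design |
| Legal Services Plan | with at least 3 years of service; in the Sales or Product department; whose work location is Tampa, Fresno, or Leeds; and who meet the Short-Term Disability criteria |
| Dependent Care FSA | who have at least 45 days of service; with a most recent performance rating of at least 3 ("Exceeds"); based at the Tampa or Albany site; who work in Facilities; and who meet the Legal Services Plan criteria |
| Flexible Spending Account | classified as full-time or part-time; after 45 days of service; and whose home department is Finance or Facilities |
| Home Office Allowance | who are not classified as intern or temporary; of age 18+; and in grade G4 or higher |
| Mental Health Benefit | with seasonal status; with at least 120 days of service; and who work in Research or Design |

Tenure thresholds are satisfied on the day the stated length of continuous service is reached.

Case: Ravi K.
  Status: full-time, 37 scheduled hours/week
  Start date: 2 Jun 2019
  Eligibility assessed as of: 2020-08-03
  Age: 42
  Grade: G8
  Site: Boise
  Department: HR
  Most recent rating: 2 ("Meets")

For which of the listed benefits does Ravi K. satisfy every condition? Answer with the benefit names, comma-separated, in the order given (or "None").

Home Office Allowance

Service from 2 Jun 2019 to 2020-08-03: 428 days.
Short-Term Disability — status full-time ✓; service 428 days ≥ 180 days ✓; rating 2 < 3 ✗ → not eligible.
Legal Services Plan — service 428 days < 3 years (≈1095 days) ✗ → not eligible.
Dependent Care FSA — service 428 days ≥ 45 days ✓; rating 2 < 3 ✗ → not eligible.
Flexible Spending Account — status full-time ✓; service 428 days ≥ 45 days ✓; dept HR ✗ → not eligible.
Home Office Allowance — status full-time ✓ (not excluded); age 42 ≥ 18 ✓; grade G8 ≥ G4 ✓ → eligible.
Mental Health Benefit — status full-time ✗ (requires seasonal) → not eligible.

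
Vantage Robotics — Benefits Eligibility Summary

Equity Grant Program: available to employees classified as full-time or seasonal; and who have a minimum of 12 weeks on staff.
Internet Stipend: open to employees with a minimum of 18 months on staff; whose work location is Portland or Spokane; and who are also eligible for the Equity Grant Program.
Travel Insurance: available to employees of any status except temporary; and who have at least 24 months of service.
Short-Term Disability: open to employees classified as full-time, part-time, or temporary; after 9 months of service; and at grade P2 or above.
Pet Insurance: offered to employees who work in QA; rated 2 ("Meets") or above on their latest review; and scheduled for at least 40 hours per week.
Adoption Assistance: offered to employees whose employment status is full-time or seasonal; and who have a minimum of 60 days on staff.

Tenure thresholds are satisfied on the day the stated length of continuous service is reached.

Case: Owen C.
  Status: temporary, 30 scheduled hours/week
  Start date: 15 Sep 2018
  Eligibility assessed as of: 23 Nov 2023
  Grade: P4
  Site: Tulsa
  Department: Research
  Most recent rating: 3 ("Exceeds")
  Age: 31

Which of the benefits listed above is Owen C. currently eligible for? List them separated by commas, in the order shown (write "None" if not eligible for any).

Service from 15 Sep 2018 to 23 Nov 2023: 1895 days.
Equity Grant Program — status temporary ✗ (requires full-time or seasonal) → not eligible.
Internet Stipend — service 1895 days ≥ 18 months (≈540 days) ✓; site Tulsa ✗ (not Portland or Spokane) → not eligible.
Travel Insurance — status temporary ✗ (excluded) → not eligible.
Short-Term Disability — status temporary ✓; service 1895 days ≥ 9 months (≈270 days) ✓; grade P4 ≥ P2 ✓ → eligible.
Pet Insurance — dept Research ✗ → not eligible.
Adoption Assistance — status temporary ✗ (requires full-time or seasonal) → not eligible.

Short-Term Disability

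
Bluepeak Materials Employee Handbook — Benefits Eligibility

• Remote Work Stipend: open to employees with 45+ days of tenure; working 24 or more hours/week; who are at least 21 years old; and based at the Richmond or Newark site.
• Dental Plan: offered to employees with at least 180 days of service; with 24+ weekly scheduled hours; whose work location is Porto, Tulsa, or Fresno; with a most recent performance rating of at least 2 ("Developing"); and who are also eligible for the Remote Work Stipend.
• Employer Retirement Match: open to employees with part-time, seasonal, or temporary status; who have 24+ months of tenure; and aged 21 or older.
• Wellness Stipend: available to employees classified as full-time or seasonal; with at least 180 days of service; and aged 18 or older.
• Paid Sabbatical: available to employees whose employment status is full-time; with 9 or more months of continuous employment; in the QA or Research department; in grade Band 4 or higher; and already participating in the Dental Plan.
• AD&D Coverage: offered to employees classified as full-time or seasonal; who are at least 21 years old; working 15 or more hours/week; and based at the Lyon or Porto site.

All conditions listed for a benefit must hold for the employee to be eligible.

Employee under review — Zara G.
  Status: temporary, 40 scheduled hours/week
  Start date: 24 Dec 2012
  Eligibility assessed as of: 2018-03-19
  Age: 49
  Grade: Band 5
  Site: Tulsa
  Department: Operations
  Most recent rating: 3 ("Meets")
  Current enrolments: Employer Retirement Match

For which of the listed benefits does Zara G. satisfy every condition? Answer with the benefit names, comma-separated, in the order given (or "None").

Service from 24 Dec 2012 to 2018-03-19: 1911 days.
Remote Work Stipend — service 1911 days ≥ 45 days ✓; 40 hrs/wk ≥ 24 ✓; age 49 ≥ 21 ✓; site Tulsa ✗ (not Richmond or Newark) → not eligible.
Dental Plan — service 1911 days ≥ 180 days ✓; 40 hrs/wk ≥ 24 ✓; site Tulsa ✓; rating 3 ≥ 2 ✓; not eligible for Remote Work Stipend ✗ → not eligible.
Employer Retirement Match — status temporary ✓; service 1911 days ≥ 24 months (≈720 days) ✓; age 49 ≥ 21 ✓ → eligible.
Wellness Stipend — status temporary ✗ (requires full-time or seasonal) → not eligible.
Paid Sabbatical — status temporary ✗ (requires full-time) → not eligible.
AD&D Coverage — status temporary ✗ (requires full-time or seasonal) → not eligible.

Employer Retirement Match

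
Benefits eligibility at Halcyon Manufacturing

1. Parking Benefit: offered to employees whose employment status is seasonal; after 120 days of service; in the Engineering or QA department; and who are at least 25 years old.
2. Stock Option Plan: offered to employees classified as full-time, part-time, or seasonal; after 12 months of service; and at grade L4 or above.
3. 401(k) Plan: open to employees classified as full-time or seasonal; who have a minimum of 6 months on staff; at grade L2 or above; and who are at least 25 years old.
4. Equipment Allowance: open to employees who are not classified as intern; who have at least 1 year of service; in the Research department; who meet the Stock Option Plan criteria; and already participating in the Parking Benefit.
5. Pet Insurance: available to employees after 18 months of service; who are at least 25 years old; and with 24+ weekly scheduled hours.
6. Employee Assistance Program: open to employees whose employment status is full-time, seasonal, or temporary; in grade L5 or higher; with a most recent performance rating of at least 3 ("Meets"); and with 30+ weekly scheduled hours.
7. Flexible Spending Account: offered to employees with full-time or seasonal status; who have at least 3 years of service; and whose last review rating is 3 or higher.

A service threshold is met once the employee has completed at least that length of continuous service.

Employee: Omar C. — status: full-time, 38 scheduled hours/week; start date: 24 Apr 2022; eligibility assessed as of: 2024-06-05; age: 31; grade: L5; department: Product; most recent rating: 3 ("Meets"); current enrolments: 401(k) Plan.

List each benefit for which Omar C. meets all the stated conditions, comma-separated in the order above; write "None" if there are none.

Service from 24 Apr 2022 to 2024-06-05: 773 days.
Parking Benefit — status full-time ✗ (requires seasonal) → not eligible.
Stock Option Plan — status full-time ✓; service 773 days ≥ 12 months (≈360 days) ✓; grade L5 ≥ L4 ✓ → eligible.
401(k) Plan — status full-time ✓; service 773 days ≥ 6 months (≈180 days) ✓; grade L5 ≥ L2 ✓; age 31 ≥ 25 ✓ → eligible.
Equipment Allowance — status full-time ✓ (not excluded); service 773 days ≥ 1 year (≈365 days) ✓; dept Product ✗ → not eligible.
Pet Insurance — service 773 days ≥ 18 months (≈540 days) ✓; age 31 ≥ 25 ✓; 38 hrs/wk ≥ 24 ✓ → eligible.
Employee Assistance Program — status full-time ✓; grade L5 ≥ L5 ✓; rating 3 ≥ 3 ✓; 38 hrs/wk ≥ 30 ✓ → eligible.
Flexible Spending Account — status full-time ✓; service 773 days < 3 years (≈1095 days) ✗ → not eligible.

Stock Option Plan, 401(k) Plan, Pet Insurance, Employee Assistance Program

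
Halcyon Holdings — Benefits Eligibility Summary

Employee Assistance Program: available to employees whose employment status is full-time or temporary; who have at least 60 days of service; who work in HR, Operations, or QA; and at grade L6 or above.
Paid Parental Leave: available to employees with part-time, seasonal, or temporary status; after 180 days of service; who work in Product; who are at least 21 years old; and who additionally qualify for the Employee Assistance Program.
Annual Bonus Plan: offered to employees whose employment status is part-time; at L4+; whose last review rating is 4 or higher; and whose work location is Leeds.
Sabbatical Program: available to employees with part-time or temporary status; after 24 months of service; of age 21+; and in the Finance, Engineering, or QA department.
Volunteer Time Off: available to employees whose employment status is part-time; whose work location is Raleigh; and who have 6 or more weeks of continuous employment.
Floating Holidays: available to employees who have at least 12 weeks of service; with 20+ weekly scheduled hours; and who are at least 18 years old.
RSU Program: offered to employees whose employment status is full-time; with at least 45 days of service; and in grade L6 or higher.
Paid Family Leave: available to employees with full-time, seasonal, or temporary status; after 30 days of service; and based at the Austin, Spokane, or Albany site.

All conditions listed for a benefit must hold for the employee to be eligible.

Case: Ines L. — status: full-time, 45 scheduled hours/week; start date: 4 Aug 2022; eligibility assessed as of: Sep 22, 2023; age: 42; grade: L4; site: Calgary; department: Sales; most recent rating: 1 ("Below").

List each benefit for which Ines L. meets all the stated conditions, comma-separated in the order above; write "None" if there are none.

Floating Holidays

Service from 4 Aug 2022 to Sep 22, 2023: 414 days.
Employee Assistance Program — status full-time ✓; service 414 days ≥ 60 days ✓; dept Sales ✗ → not eligible.
Paid Parental Leave — status full-time ✗ (requires part-time, seasonal, or temporary) → not eligible.
Annual Bonus Plan — status full-time ✗ (requires part-time) → not eligible.
Sabbatical Program — status full-time ✗ (requires part-time or temporary) → not eligible.
Volunteer Time Off — status full-time ✗ (requires part-time) → not eligible.
Floating Holidays — service 414 days ≥ 12 weeks (≈84 days) ✓; 45 hrs/wk ≥ 20 ✓; age 42 ≥ 18 ✓ → eligible.
RSU Program — status full-time ✓; service 414 days ≥ 45 days ✓; grade L4 < L6 ✗ → not eligible.
Paid Family Leave — status full-time ✓; service 414 days ≥ 30 days ✓; site Calgary ✗ (not Austin, Spokane, or Albany) → not eligible.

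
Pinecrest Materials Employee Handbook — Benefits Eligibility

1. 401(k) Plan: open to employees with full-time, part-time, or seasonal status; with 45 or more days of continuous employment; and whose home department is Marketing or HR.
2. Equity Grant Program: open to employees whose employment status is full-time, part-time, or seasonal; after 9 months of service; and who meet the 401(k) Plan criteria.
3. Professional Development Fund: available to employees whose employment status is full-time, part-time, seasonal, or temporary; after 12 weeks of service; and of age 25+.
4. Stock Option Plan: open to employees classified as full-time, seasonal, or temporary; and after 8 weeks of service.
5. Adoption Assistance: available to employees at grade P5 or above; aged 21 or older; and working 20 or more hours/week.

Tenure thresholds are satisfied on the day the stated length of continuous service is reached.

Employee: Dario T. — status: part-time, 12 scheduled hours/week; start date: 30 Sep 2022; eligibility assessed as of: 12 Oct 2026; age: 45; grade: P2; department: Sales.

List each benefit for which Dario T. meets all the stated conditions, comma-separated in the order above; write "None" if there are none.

Professional Development Fund

Service from 30 Sep 2022 to 12 Oct 2026: 1473 days.
401(k) Plan — status part-time ✓; service 1473 days ≥ 45 days ✓; dept Sales ✗ → not eligible.
Equity Grant Program — status part-time ✓; service 1473 days ≥ 9 months (≈270 days) ✓; not eligible for 401(k) Plan ✗ → not eligible.
Professional Development Fund — status part-time ✓; service 1473 days ≥ 12 weeks (≈84 days) ✓; age 45 ≥ 25 ✓ → eligible.
Stock Option Plan — status part-time ✗ (requires full-time, seasonal, or temporary) → not eligible.
Adoption Assistance — grade P2 < P5 ✗ → not eligible.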